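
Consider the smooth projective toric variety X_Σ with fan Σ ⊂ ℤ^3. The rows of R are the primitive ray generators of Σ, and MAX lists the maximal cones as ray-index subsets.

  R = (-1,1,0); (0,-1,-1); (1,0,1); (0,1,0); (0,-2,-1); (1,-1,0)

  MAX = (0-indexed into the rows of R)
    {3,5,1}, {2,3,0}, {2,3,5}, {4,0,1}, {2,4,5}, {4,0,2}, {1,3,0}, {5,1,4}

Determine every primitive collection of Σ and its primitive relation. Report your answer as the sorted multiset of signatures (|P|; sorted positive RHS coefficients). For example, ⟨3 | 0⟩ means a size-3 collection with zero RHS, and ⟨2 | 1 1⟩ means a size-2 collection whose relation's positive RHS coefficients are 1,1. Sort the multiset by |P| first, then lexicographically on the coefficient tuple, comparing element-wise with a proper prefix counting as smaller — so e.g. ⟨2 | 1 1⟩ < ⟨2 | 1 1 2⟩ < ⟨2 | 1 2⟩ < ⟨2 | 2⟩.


|primitive collections| = 3. Relations:

  • {0,5}:  v_{0} + v_{5} = 0  so sig = ⟨2 | 0⟩
  • {1,2}:  v_{1} + v_{2} = v_{5}  so sig = ⟨2 | 1⟩
  • {3,4}:  v_{3} + v_{4} = v_{1}  so sig = ⟨2 | 1⟩

so the primitive-relation signature multiset is
    ⟨2 | 0⟩
    ⟨2 | 1⟩
    ⟨2 | 1⟩


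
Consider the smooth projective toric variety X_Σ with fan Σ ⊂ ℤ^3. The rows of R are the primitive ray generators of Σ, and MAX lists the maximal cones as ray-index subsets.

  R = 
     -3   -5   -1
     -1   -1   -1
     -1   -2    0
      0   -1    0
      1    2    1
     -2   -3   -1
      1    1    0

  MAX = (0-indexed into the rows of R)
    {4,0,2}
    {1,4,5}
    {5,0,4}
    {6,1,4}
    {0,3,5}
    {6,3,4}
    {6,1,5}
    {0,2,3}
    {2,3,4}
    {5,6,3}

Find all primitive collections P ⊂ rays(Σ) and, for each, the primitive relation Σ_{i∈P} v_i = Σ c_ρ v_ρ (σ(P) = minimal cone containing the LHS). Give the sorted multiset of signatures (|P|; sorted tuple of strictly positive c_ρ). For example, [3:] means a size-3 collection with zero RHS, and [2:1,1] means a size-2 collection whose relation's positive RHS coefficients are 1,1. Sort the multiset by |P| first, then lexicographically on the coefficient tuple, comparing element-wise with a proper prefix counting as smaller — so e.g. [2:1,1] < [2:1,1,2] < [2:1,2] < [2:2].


The 9 primitive collections of Σ (r=7, n=3):

  {1,2}:  v_{1} + v_{2} = v_{5}  ⇒ sig = [2:1]
  {2,5}:  v_{2} + v_{5} = v_{0}  ⇒ sig = [2:1]
  {2,6}:  v_{2} + v_{6} = v_{3}  ⇒ sig = [2:1]
  {0,6}:  v_{0} + v_{6} = v_{3} + v_{5}  ⇒ sig = [2:1,1]
  {1,3}:  v_{1} + v_{3} = v_{5} + v_{6}  ⇒ sig = [2:1,1]
  {0,1}:  v_{0} + v_{1} = 2·v_{5}  ⇒ sig = [2:2]
  {4,5,6}:  v_{4} + v_{5} + v_{6} = 0  ⇒ sig = [3:]
  {3,4,5}:  v_{3} + v_{4} + v_{5} = v_{2}  ⇒ sig = [3:1]
  {0,3,4}:  v_{0} + v_{3} + v_{4} = 2·v_{2}  ⇒ sig = [3:2]

Signatures (|P|; sorted positive RHS coefficients), sorted:
    |P|=2: 6 collections, coeffs (1), (1), (1), (1,1), (1,1), (2)
    |P|=3: 3 collections, coeffs (), (1), (2)


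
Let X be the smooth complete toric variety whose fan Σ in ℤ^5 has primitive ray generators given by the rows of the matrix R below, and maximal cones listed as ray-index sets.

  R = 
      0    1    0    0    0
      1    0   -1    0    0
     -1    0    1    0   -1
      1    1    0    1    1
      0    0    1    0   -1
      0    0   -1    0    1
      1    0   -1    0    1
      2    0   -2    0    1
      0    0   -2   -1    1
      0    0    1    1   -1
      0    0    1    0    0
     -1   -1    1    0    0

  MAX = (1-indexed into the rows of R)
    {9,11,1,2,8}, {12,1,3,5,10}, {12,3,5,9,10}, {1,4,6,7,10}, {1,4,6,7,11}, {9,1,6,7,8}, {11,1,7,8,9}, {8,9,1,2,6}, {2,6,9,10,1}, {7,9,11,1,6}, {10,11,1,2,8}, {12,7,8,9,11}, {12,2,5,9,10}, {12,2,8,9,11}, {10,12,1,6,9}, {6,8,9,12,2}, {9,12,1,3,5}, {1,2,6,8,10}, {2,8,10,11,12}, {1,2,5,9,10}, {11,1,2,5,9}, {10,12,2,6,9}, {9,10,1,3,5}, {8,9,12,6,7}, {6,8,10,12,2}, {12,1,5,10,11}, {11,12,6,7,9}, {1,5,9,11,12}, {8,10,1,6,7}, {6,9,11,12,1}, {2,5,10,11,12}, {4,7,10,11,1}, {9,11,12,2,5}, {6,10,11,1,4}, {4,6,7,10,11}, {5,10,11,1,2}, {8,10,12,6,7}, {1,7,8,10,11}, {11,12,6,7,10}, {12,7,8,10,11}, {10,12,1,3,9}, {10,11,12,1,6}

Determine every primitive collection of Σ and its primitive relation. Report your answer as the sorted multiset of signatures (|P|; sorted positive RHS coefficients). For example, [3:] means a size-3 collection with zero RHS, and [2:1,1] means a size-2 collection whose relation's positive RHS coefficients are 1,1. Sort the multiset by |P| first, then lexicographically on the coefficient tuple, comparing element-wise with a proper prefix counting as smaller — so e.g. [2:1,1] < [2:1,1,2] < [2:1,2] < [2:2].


|primitive collections| = 25. Relations:

  P = {3,7}:  v_{3} + v_{7} = 0  ⟹  sig = [2:]
  P = {5,6}:  v_{5} + v_{6} = 0  ⟹  sig = [2:]
  P = {2,7}:  v_{2} + v_{7} = v_{8}  ⟹  sig = [2:1]
  P = {3,8}:  v_{3} + v_{8} = v_{2}  ⟹  sig = [2:1]
  P = {5,7}:  v_{5} + v_{7} = v_{2} + v_{11}  ⟹  sig = [2:1,1]
  P = {2,3}:  v_{2} + v_{3} = v_{5} + v_{9} + v_{10}  ⟹  sig = [2:1,1,1]
  P = {3,11}:  v_{3} + v_{11} = v_{1} + v_{5} + v_{12}  ⟹  sig = [2:1,1,1]
  P = {4,9}:  v_{4} + v_{9} = v_{1} + v_{6} + v_{7}  ⟹  sig = [2:1,1,1]
  P = {3,4}:  v_{3} + v_{4} = v_{1} + v_{6} + v_{10} + v_{11}  ⟹  sig = [2:1,1,1,1]
  P = {3,6}:  v_{3} + v_{6} = v_{1} + v_{9} + v_{10} + v_{12}  ⟹  sig = [2:1,1,1,1]
  P = {4,5}:  v_{4} + v_{5} = v_{1} + v_{7} + v_{10} + v_{11}  ⟹  sig = [2:1,1,1,1]
  P = {2,4}:  v_{2} + v_{4} = v_{1} + 2·v_{7} + v_{10}  ⟹  sig = [2:1,1,2]
  P = {4,8}:  v_{4} + v_{8} = v_{1} + 3·v_{7} + v_{10}  ⟹  sig = [2:1,1,3]
  P = {5,8}:  v_{5} + v_{8} = 2·v_{2} + v_{11}  ⟹  sig = [2:1,2]
  P = {4,12}:  v_{4} + v_{12} = 2·v_{6} + v_{10} + 2·v_{11}  ⟹  sig = [2:1,2,2]
  P = {1,2,12}:  v_{1} + v_{2} + v_{12} = 0  ⟹  sig = [3:]
  P = {9,10,11}:  v_{9} + v_{10} + v_{11} = 0  ⟹  sig = [3:]
  P = {1,8,12}:  v_{1} + v_{8} + v_{12} = v_{7}  ⟹  sig = [3:1]
  P = {2,6,11}:  v_{2} + v_{6} + v_{11} = v_{7}  ⟹  sig = [3:1]
  P = {1,7,12}:  v_{1} + v_{7} + v_{12} = v_{6} + v_{11}  ⟹  sig = [3:1,1]
  P = {7,9,10}:  v_{7} + v_{9} + v_{10} = v_{2} + v_{6}  ⟹  sig = [3:1,1]
  P = {8,9,10}:  v_{8} + v_{9} + v_{10} = 2·v_{2} + v_{6}  ⟹  sig = [3:1,2]
  P = {6,8,11}:  v_{6} + v_{8} + v_{11} = 2·v_{7}  ⟹  sig = [3:2]
  P = {1,5,9,10,12}:  v_{1} + v_{5} + v_{9} + v_{10} + v_{12} = v_{3}  ⟹  sig = [5:1]
  P = {1,6,7,10,11}:  v_{1} + v_{6} + v_{7} + v_{10} + v_{11} = v_{4}  ⟹  sig = [5:1]

Sorted signature multiset PRS(X):
[[2:], [2:], [2:1], [2:1], [2:1,1], [2:1,1,1], [2:1,1,1], [2:1,1,1], [2:1,1,1,1], [2:1,1,1,1], [2:1,1,1,1], [2:1,1,2], [2:1,1,3], [2:1,2], [2:1,2,2], [3:], [3:], [3:1], [3:1], [3:1,1], [3:1,1], [3:1,2], [3:2], [5:1], [5:1]]


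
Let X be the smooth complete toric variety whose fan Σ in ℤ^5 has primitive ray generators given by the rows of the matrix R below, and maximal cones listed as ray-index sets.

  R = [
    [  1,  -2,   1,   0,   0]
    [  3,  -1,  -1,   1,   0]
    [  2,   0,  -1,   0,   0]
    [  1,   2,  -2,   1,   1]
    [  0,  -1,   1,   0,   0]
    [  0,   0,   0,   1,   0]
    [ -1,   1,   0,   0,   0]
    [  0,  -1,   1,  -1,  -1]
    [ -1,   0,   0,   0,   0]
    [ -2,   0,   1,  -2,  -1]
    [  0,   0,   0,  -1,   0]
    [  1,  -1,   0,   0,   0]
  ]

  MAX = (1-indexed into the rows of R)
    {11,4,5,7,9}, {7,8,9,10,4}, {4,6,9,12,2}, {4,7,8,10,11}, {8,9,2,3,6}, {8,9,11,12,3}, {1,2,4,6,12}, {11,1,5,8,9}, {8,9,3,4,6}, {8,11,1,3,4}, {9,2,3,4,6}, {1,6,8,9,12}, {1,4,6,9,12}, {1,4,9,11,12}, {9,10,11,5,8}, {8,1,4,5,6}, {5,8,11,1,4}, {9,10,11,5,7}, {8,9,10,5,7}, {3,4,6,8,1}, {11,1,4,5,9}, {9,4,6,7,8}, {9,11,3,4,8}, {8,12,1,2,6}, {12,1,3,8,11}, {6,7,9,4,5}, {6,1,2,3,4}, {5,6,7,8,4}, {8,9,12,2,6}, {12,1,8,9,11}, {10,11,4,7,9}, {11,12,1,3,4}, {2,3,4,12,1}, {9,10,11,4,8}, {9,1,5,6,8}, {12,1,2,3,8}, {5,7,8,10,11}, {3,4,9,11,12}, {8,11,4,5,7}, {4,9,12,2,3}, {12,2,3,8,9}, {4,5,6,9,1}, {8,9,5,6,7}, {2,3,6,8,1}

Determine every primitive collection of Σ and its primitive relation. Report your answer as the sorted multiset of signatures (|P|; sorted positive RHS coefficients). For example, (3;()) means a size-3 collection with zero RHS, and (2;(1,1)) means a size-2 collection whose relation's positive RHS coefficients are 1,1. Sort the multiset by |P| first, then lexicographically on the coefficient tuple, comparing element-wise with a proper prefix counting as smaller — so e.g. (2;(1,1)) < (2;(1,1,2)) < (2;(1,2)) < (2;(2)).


The 23 primitive collections of Σ (r=12, n=5):

  {6,11}:  v_{6} + v_{11} = 0  →  sig = (2;())
  {7,12}:  v_{7} + v_{12} = 0  →  sig = (2;())
  {1,7}:  v_{1} + v_{7} = v_{5}  →  sig = (2;(1))
  {5,12}:  v_{5} + v_{12} = v_{1}  →  sig = (2;(1))
  {2,7}:  v_{2} + v_{7} = v_{3} + v_{6}  →  sig = (2;(1,1))
  {2,11}:  v_{2} + v_{11} = v_{3} + v_{12}  →  sig = (2;(1,1))
  {3,7}:  v_{3} + v_{7} = v_{4} + v_{8}  →  sig = (2;(1,1))
  {2,5}:  v_{2} + v_{5} = v_{1} + v_{3} + v_{6}  →  sig = (2;(1,1,1))
  {2,10}:  v_{2} + v_{10} = v_{3} + v_{8} + v_{9}  →  sig = (2;(1,1,1))
  {3,5}:  v_{3} + v_{5} = v_{1} + v_{4} + v_{8}  →  sig = (2;(1,1,1))
  {6,10}:  v_{6} + v_{10} = v_{7} + v_{8} + v_{9}  →  sig = (2;(1,1,1))
  {10,12}:  v_{10} + v_{12} = v_{8} + v_{9} + v_{11}  →  sig = (2;(1,1,1))
  {1,10}:  v_{1} + v_{10} = v_{5} + v_{8} + v_{9} + v_{11}  →  sig = (2;(1,1,1,1))
  {3,10}:  v_{3} + v_{10} = v_{4} + 2·v_{8} + v_{9} + v_{11}  →  sig = (2;(1,1,1,2))
  {3,6,12}:  v_{3} + v_{6} + v_{12} = v_{2}  →  sig = (3;(1))
  {4,8,12}:  v_{4} + v_{8} + v_{12} = v_{3}  →  sig = (3;(1))
  {4,5,10}:  v_{4} + v_{5} + v_{10} = v_{7} + v_{11}  →  sig = (3;(1,1))
  {2,4,8}:  v_{2} + v_{4} + v_{8} = 2·v_{3} + v_{6}  →  sig = (3;(1,2))
  {1,2,9}:  v_{1} + v_{2} + v_{9} = v_{6} + 3·v_{12}  →  sig = (3;(1,3))
  {1,3,9}:  v_{1} + v_{3} + v_{9} = 2·v_{12}  →  sig = (3;(2))
  {4,5,8,9}:  v_{4} + v_{5} + v_{8} + v_{9} = 0  →  sig = (4;())
  {1,4,8,9}:  v_{1} + v_{4} + v_{8} + v_{9} = v_{12}  →  sig = (4;(1))
  {7,8,9,11}:  v_{7} + v_{8} + v_{9} + v_{11} = v_{10}  →  sig = (4;(1))

so the primitive-relation signature multiset is
{ (2;()) ×2,  (2;(1)) ×2,  (2;(1,1)) ×3,  (2;(1,1,1)) ×5,  (2;(1,1,1,1)),  (2;(1,1,1,2)),  (3;(1)) ×2,  (3;(1,1)),  (3;(1,2)),  (3;(1,3)),  (3;(2)),  (4;()),  (4;(1)) ×2 }


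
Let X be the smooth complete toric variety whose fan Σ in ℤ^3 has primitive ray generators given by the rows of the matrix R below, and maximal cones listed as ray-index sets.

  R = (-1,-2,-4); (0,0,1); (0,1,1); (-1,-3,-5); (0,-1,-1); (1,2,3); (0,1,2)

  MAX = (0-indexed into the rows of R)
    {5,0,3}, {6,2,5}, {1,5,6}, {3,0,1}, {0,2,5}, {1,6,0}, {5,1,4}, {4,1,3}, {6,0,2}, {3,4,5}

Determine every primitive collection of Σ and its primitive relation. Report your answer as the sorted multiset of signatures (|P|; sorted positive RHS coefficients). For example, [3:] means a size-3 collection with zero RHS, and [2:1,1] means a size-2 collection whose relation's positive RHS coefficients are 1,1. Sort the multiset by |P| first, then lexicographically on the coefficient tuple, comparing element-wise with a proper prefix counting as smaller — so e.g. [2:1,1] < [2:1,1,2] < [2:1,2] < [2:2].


Primitive collections (9):

  P={2,4}:  v_{2} + v_{4} = 0  so sig = [2:]
  P={0,4}:  v_{0} + v_{4} = v_{3}  so sig = [2:1]
  P={1,2}:  v_{1} + v_{2} = v_{6}  so sig = [2:1]
  P={2,3}:  v_{2} + v_{3} = v_{0}  so sig = [2:1]
  P={4,6}:  v_{4} + v_{6} = v_{1}  so sig = [2:1]
  P={3,6}:  v_{3} + v_{6} = v_{0} + v_{1}  so sig = [2:1,1]
  P={0,1,5}:  v_{0} + v_{1} + v_{5} = 0  so sig = [3:]
  P={0,5,6}:  v_{0} + v_{5} + v_{6} = v_{2}  so sig = [3:1]
  P={1,3,5}:  v_{1} + v_{3} + v_{5} = v_{4}  so sig = [3:1]

Signatures (|P|; sorted positive RHS coefficients), sorted:
    |P|=2: 6 collections, coeffs (), (1), (1), (1), (1), (1,1)
    |P|=3: 3 collections, coeffs (), (1), (1)


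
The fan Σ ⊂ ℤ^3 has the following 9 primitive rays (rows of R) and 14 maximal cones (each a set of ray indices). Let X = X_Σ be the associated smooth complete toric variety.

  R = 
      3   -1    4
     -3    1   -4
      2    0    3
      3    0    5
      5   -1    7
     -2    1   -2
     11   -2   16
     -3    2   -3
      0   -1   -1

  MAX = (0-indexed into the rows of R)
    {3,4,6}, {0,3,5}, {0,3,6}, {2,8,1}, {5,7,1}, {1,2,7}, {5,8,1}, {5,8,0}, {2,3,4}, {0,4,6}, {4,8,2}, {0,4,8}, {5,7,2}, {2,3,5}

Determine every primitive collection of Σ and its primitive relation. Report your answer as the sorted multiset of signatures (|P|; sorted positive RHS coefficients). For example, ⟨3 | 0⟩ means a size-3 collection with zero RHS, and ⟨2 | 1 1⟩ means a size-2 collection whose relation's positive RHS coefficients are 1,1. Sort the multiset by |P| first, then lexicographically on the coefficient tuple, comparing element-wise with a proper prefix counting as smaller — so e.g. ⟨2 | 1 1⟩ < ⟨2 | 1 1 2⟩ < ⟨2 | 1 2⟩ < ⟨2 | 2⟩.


Σ has 18 primitive collections:

  P = {0,1}:  v_{0} + v_{1} = 0 ; sig = ⟨2 | 0⟩
  P = {0,2}:  v_{0} + v_{2} = v_{4} ; sig = ⟨2 | 1⟩
  P = {1,4}:  v_{1} + v_{4} = v_{2} ; sig = ⟨2 | 1⟩
  P = {3,8}:  v_{3} + v_{8} = v_{0} ; sig = ⟨2 | 1⟩
  P = {4,5}:  v_{4} + v_{5} = v_{3} ; sig = ⟨2 | 1⟩
  P = {7,8}:  v_{7} + v_{8} = v_{1} ; sig = ⟨2 | 1⟩
  P = {0,7}:  v_{0} + v_{7} = v_{2} + v_{5} ; sig = ⟨2 | 1 1⟩
  P = {1,3}:  v_{1} + v_{3} = v_{2} + v_{5} ; sig = ⟨2 | 1 1⟩
  P = {1,6}:  v_{1} + v_{6} = v_{3} + v_{4} ; sig = ⟨2 | 1 1⟩
  P = {2,6}:  v_{2} + v_{6} = v_{3} + 2·v_{4} ; sig = ⟨2 | 1 2⟩
  P = {4,7}:  v_{4} + v_{7} = 2·v_{2} + v_{5} ; sig = ⟨2 | 1 2⟩
  P = {5,6}:  v_{5} + v_{6} = v_{0} + 2·v_{3} ; sig = ⟨2 | 1 2⟩
  P = {6,7}:  v_{6} + v_{7} = v_{2} + 2·v_{3} ; sig = ⟨2 | 1 2⟩
  P = {6,8}:  v_{6} + v_{8} = 2·v_{0} + v_{4} ; sig = ⟨2 | 1 2⟩
  P = {3,7}:  v_{3} + v_{7} = 2·v_{2} + 2·v_{5} ; sig = ⟨2 | 2 2⟩
  P = {2,5,8}:  v_{2} + v_{5} + v_{8} = 0 ; sig = ⟨3 | 0⟩
  P = {0,3,4}:  v_{0} + v_{3} + v_{4} = v_{6} ; sig = ⟨3 | 1⟩
  P = {1,2,5}:  v_{1} + v_{2} + v_{5} = v_{7} ; sig = ⟨3 | 1⟩

Signatures (|P|; sorted positive RHS coefficients), sorted:
[⟨2 | 0⟩, ⟨2 | 1⟩, ⟨2 | 1⟩, ⟨2 | 1⟩, ⟨2 | 1⟩, ⟨2 | 1⟩, ⟨2 | 1 1⟩, ⟨2 | 1 1⟩, ⟨2 | 1 1⟩, ⟨2 | 1 2⟩, ⟨2 | 1 2⟩, ⟨2 | 1 2⟩, ⟨2 | 1 2⟩, ⟨2 | 1 2⟩, ⟨2 | 2 2⟩, ⟨3 | 0⟩, ⟨3 | 1⟩, ⟨3 | 1⟩]


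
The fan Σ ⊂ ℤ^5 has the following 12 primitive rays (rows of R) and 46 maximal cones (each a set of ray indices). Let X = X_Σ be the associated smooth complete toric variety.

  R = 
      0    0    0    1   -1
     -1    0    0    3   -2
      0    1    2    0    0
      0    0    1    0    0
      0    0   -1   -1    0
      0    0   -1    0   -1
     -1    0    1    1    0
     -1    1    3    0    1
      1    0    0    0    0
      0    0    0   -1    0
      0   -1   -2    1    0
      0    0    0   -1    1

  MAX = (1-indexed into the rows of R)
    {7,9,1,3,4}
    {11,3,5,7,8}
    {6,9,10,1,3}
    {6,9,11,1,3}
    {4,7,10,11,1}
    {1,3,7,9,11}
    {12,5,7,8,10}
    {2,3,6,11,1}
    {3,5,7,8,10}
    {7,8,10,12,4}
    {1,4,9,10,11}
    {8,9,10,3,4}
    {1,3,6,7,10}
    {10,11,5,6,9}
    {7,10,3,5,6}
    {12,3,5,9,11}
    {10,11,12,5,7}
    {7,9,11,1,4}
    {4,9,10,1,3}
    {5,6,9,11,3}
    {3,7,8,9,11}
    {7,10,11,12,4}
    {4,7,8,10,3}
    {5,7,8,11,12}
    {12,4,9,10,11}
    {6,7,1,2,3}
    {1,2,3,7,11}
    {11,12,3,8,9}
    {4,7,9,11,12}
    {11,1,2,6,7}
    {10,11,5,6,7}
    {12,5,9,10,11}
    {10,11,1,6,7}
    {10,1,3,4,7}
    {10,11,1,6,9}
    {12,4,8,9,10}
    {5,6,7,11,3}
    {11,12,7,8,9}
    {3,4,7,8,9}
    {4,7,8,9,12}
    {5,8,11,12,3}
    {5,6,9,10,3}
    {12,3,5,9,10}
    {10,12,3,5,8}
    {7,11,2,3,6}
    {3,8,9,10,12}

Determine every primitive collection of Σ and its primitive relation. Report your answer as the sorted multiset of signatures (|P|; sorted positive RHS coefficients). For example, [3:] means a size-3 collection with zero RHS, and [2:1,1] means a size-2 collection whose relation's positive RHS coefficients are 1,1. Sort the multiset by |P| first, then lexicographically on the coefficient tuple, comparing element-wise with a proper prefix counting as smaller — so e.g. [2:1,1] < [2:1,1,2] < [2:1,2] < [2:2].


Primitive collections (24):

  • {1,12}:  v_{1} + v_{12} = 0  so sig = [2:]
  • {1,5}:  v_{1} + v_{5} = v_{6}  so sig = [2:1]
  • {4,5}:  v_{4} + v_{5} = v_{10}  so sig = [2:1]
  • {6,12}:  v_{6} + v_{12} = v_{5}  so sig = [2:1]
  • {1,8}:  v_{1} + v_{8} = v_{3} + v_{7}  so sig = [2:1,1]
  • {4,6}:  v_{4} + v_{6} = v_{1} + v_{10}  so sig = [2:1,1]
  • {2,10}:  v_{2} + v_{10} = v_{1} + v_{6} + v_{7}  so sig = [2:1,1,1]
  • {6,8}:  v_{6} + v_{8} = v_{3} + v_{5} + v_{7}  so sig = [2:1,1,1]
  • {2,12}:  v_{2} + v_{12} = v_{3} + v_{6} + v_{7} + v_{11}  so sig = [2:1,1,1,1]
  • {2,5}:  v_{2} + v_{5} = v_{3} + 2·v_{6} + v_{7} + v_{11}  so sig = [2:1,1,1,2]
  • {2,9}:  v_{2} + v_{9} = 2·v_{1} + v_{3} + v_{11}  so sig = [2:1,1,2]
  • {2,8}:  v_{2} + v_{8} = 2·v_{3} + v_{6} + 2·v_{7} + v_{11}  so sig = [2:1,1,2,2]
  • {2,4}:  v_{2} + v_{4} = 2·v_{1} + v_{7}  so sig = [2:1,2]
  • {3,10,11}:  v_{3} + v_{10} + v_{11} = 0  so sig = [3:]
  • {5,7,9}:  v_{5} + v_{7} + v_{9} = 0  so sig = [3:]
  • {3,7,12}:  v_{3} + v_{7} + v_{12} = v_{8}  so sig = [3:1]
  • {6,7,9}:  v_{6} + v_{7} + v_{9} = v_{1}  so sig = [3:1]
  • {7,9,10}:  v_{7} + v_{9} + v_{10} = v_{4}  so sig = [3:1]
  • {3,4,11}:  v_{3} + v_{4} + v_{11} = v_{7} + v_{9}  so sig = [3:1,1]
  • {5,8,9}:  v_{5} + v_{8} + v_{9} = v_{3} + v_{12}  so sig = [3:1,1]
  • {8,10,11}:  v_{8} + v_{10} + v_{11} = v_{7} + v_{12}  so sig = [3:1,1]
  • {3,4,12}:  v_{3} + v_{4} + v_{12} = v_{8} + v_{9} + v_{10}  so sig = [3:1,1,1]
  • {4,8,11}:  v_{4} + v_{8} + v_{11} = 2·v_{7} + v_{9} + v_{12}  so sig = [3:1,1,2]
  • {1,3,6,7,11}:  v_{1} + v_{3} + v_{6} + v_{7} + v_{11} = v_{2}  so sig = [5:1]

Signatures (|P|; sorted positive RHS coefficients), sorted:
[[2:], [2:1], [2:1], [2:1], [2:1,1], [2:1,1], [2:1,1,1], [2:1,1,1], [2:1,1,1,1], [2:1,1,1,2], [2:1,1,2], [2:1,1,2,2], [2:1,2], [3:], [3:], [3:1], [3:1], [3:1], [3:1,1], [3:1,1], [3:1,1], [3:1,1,1], [3:1,1,2], [5:1]]


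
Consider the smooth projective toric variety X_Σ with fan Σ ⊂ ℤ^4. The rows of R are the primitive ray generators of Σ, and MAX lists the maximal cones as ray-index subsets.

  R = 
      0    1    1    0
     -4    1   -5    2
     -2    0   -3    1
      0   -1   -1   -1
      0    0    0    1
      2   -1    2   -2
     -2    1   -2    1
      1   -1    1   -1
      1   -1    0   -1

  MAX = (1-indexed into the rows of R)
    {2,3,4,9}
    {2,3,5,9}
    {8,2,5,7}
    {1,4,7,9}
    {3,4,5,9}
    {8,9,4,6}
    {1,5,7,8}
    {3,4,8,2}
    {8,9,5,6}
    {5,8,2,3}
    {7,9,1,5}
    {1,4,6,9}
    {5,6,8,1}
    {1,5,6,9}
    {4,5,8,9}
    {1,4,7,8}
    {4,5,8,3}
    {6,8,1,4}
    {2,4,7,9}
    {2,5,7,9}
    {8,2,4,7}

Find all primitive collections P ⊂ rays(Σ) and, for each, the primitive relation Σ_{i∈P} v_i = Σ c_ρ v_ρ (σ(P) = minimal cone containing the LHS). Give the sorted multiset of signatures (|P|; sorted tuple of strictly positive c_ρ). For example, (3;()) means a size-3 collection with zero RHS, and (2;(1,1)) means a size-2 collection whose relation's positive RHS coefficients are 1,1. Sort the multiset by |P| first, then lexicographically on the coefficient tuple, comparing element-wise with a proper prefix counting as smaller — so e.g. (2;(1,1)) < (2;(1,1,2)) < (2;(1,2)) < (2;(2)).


Δ(Σ) — 9 vertices, 14 min non-faces:

  P = {1,3}:  v_{1} + v_{3} = v_{7}  →  sig = (2;(1))
  P = {3,6}:  v_{3} + v_{6} = v_{4}  →  sig = (2;(1))
  P = {3,7}:  v_{3} + v_{7} = v_{2}  →  sig = (2;(1))
  P = {2,6}:  v_{2} + v_{6} = v_{4} + v_{7}  →  sig = (2;(1,1))
  P = {6,7}:  v_{6} + v_{7} = v_{1} + v_{4}  →  sig = (2;(1,1))
  P = {1,2}:  v_{1} + v_{2} = 2·v_{7}  →  sig = (2;(2))
  P = {1,4,5}:  v_{1} + v_{4} + v_{5} = 0  →  sig = (3;())
  P = {1,8,9}:  v_{1} + v_{8} + v_{9} = v_{6}  →  sig = (3;(1))
  P = {4,5,7}:  v_{4} + v_{5} + v_{7} = v_{3}  →  sig = (3;(1))
  P = {7,8,9}:  v_{7} + v_{8} + v_{9} = v_{4}  →  sig = (3;(1))
  P = {2,8,9}:  v_{2} + v_{8} + v_{9} = v_{3} + v_{4}  →  sig = (3;(1,1))
  P = {4,5,6}:  v_{4} + v_{5} + v_{6} = v_{8} + v_{9}  →  sig = (3;(1,1))
  P = {3,8,9}:  v_{3} + v_{8} + v_{9} = 2·v_{4} + v_{5}  →  sig = (3;(1,2))
  P = {2,4,5}:  v_{2} + v_{4} + v_{5} = 2·v_{3}  →  sig = (3;(2))

Hence PRS(X_Σ) =
[(2;(1)), (2;(1)), (2;(1)), (2;(1,1)), (2;(1,1)), (2;(2)), (3;()), (3;(1)), (3;(1)), (3;(1)), (3;(1,1)), (3;(1,1)), (3;(1,2)), (3;(2))]


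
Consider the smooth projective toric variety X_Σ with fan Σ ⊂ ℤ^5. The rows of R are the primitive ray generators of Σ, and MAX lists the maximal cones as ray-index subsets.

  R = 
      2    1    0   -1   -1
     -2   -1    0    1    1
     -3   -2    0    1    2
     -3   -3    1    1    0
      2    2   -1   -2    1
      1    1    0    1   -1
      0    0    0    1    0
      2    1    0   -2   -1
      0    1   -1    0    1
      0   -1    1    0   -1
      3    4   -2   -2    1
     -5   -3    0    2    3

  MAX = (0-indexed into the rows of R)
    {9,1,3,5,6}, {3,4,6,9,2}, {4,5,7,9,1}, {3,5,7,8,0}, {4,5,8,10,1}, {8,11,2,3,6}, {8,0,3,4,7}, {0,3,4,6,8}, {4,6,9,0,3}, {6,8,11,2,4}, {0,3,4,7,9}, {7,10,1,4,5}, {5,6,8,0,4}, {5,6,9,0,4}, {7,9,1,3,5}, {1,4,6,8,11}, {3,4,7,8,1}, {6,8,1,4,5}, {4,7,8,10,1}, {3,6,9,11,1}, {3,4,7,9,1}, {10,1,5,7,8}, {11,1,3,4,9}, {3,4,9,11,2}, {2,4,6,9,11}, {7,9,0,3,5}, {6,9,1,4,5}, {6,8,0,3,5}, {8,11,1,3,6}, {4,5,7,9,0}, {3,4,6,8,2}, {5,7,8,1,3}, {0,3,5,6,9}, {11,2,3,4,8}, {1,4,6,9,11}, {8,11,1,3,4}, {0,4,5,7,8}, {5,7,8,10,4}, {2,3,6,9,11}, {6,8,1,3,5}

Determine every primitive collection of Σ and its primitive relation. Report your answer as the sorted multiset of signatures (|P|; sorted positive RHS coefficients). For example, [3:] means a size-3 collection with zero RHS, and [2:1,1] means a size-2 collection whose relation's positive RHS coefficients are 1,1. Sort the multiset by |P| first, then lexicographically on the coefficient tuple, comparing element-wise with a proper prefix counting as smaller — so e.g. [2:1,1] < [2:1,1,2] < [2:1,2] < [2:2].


|primitive collections| = 20. Relations:

  P={0,1}:  v_{0} + v_{1} = 0  ⟹  sig = [2:]
  P={8,9}:  v_{8} + v_{9} = 0  ⟹  sig = [2:]
  P={0,11}:  v_{0} + v_{11} = v_{2}  ⟹  sig = [2:1]
  P={1,2}:  v_{1} + v_{2} = v_{11}  ⟹  sig = [2:1]
  P={6,7}:  v_{6} + v_{7} = v_{0}  ⟹  sig = [2:1]
  P={2,5}:  v_{2} + v_{5} = v_{1} + v_{6}  ⟹  sig = [2:1,1]
  P={2,7}:  v_{2} + v_{7} = v_{3} + v_{4}  ⟹  sig = [2:1,1]
  P={0,2}:  v_{0} + v_{2} = v_{3} + v_{4} + v_{6}  ⟹  sig = [2:1,1,1]
  P={2,10}:  v_{2} + v_{10} = v_{1} + v_{4} + v_{8}  ⟹  sig = [2:1,1,1]
  P={3,10}:  v_{3} + v_{10} = v_{1} + v_{7} + v_{8}  ⟹  sig = [2:1,1,1]
  P={6,10}:  v_{6} + v_{10} = v_{4} + v_{5} + v_{8}  ⟹  sig = [2:1,1,1]
  P={7,11}:  v_{7} + v_{11} = v_{1} + v_{3} + v_{4}  ⟹  sig = [2:1,1,1]
  P={0,10}:  v_{0} + v_{10} = v_{4} + v_{5} + v_{7} + v_{8}  ⟹  sig = [2:1,1,1,1]
  P={9,10}:  v_{9} + v_{10} = v_{1} + v_{4} + v_{5} + v_{7}  ⟹  sig = [2:1,1,1,1]
  P={10,11}:  v_{10} + v_{11} = 2·v_{1} + v_{4} + v_{8}  ⟹  sig = [2:1,1,2]
  P={5,11}:  v_{5} + v_{11} = 2·v_{1} + v_{6}  ⟹  sig = [2:1,2]
  P={3,4,5}:  v_{3} + v_{4} + v_{5} = 0  ⟹  sig = [3:]
  P={1,3,4,6}:  v_{1} + v_{3} + v_{4} + v_{6} = v_{2}  ⟹  sig = [4:1]
  P={3,4,6,11}:  v_{3} + v_{4} + v_{6} + v_{11} = 2·v_{2}  ⟹  sig = [4:2]
  P={1,4,5,7,8}:  v_{1} + v_{4} + v_{5} + v_{7} + v_{8} = v_{10}  ⟹  sig = [5:1]

Sorted signature multiset PRS(X):
[[2:], [2:], [2:1], [2:1], [2:1], [2:1,1], [2:1,1], [2:1,1,1], [2:1,1,1], [2:1,1,1], [2:1,1,1], [2:1,1,1], [2:1,1,1,1], [2:1,1,1,1], [2:1,1,2], [2:1,2], [3:], [4:1], [4:2], [5:1]]


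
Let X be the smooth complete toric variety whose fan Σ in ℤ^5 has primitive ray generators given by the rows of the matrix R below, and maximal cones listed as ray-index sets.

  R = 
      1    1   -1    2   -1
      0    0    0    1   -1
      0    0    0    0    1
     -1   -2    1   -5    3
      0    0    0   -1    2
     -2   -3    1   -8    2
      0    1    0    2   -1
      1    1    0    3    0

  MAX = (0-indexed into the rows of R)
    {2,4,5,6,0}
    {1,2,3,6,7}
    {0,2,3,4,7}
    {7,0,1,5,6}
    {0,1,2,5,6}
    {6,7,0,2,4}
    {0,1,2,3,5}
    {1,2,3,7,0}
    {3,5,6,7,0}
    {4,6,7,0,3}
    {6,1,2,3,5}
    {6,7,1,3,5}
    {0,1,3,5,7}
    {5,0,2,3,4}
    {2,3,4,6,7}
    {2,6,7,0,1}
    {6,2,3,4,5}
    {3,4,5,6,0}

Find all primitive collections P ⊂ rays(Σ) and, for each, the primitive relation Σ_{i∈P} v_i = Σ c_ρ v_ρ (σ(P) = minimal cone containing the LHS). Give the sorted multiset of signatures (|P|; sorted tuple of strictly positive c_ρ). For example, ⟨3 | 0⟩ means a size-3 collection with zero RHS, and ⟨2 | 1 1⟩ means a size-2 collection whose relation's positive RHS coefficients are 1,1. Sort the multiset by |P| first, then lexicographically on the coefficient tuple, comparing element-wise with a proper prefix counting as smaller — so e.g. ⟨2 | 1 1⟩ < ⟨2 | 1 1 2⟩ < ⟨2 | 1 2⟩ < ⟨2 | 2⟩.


The 5 primitive collections of Σ (r=8, n=5):

  {1,4}:  v_{1} + v_{4} = v_{2}  →  sig = ⟨2 | 1⟩
  {2,5,7}:  v_{2} + v_{5} + v_{7} = v_{3}  →  sig = ⟨3 | 1⟩
  {4,5,7}:  v_{4} + v_{5} + v_{7} = v_{0} + 2·v_{3} + v_{6}  →  sig = ⟨3 | 1 1 2⟩
  {0,1,3,6}:  v_{0} + v_{1} + v_{3} + v_{6} = 0  →  sig = ⟨4 | 0⟩
  {0,2,3,6}:  v_{0} + v_{2} + v_{3} + v_{6} = v_{4}  →  sig = ⟨4 | 1⟩

so the primitive-relation signature multiset is
{ ⟨2 | 1⟩,  ⟨3 | 1⟩,  ⟨3 | 1 1 2⟩,  ⟨4 | 0⟩,  ⟨4 | 1⟩ }


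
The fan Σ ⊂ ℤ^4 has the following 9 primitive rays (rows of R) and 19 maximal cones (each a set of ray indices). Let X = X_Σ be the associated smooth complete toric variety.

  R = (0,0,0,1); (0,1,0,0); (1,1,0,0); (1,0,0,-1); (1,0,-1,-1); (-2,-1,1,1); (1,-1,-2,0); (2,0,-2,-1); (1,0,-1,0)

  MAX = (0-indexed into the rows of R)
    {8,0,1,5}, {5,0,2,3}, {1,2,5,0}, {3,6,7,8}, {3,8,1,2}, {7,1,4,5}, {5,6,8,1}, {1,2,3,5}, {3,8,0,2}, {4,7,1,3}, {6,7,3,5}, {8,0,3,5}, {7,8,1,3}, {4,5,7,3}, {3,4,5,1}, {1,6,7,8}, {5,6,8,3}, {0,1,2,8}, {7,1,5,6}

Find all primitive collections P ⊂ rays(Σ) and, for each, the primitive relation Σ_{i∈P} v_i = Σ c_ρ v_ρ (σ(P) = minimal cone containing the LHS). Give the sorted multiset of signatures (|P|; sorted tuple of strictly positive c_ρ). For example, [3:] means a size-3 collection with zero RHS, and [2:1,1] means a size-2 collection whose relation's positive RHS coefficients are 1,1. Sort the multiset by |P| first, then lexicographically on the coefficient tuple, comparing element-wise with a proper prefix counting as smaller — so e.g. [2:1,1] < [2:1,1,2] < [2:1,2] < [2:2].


Σ has 14 primitive collections:

  {0,4}:  v_{0} + v_{4} = v_{8} — sig = [2:1]
  {4,8}:  v_{4} + v_{8} = v_{7} — sig = [2:1]
  {2,4}:  v_{2} + v_{4} = v_{1} + v_{3} + v_{8} — sig = [2:1,1,1]
  {2,7}:  v_{2} + v_{7} = v_{1} + v_{3} + 2·v_{8} — sig = [2:1,1,2]
  {4,6}:  v_{4} + v_{6} = v_{5} + 2·v_{7} — sig = [2:1,2]
  {0,6}:  v_{0} + v_{6} = v_{5} + 3·v_{8} — sig = [2:1,3]
  {0,7}:  v_{0} + v_{7} = 2·v_{8} — sig = [2:2]
  {2,6}:  v_{2} + v_{6} = 2·v_{8} — sig = [2:2]
  {0,1,3}:  v_{0} + v_{1} + v_{3} = v_{2} — sig = [3:1]
  {1,3,6}:  v_{1} + v_{3} + v_{6} = v_{7} — sig = [3:1]
  {2,5,8}:  v_{2} + v_{5} + v_{8} = v_{0} — sig = [3:1]
  {5,7,8}:  v_{5} + v_{7} + v_{8} = v_{6} — sig = [3:1]
  {1,3,5,8}:  v_{1} + v_{3} + v_{5} + v_{8} = 0 — sig = [4:]
  {1,3,5,7}:  v_{1} + v_{3} + v_{5} + v_{7} = v_{4} — sig = [4:1]

Hence PRS(X_Σ) =
    |P|=2: 8 collections, coeffs (1), (1), (1,1,1), (1,1,2), (1,2), (1,3), (2), (2)
    |P|=3: 4 collections, coeffs (1), (1), (1), (1)
    |P|=4: 2 collections, coeffs (), (1)


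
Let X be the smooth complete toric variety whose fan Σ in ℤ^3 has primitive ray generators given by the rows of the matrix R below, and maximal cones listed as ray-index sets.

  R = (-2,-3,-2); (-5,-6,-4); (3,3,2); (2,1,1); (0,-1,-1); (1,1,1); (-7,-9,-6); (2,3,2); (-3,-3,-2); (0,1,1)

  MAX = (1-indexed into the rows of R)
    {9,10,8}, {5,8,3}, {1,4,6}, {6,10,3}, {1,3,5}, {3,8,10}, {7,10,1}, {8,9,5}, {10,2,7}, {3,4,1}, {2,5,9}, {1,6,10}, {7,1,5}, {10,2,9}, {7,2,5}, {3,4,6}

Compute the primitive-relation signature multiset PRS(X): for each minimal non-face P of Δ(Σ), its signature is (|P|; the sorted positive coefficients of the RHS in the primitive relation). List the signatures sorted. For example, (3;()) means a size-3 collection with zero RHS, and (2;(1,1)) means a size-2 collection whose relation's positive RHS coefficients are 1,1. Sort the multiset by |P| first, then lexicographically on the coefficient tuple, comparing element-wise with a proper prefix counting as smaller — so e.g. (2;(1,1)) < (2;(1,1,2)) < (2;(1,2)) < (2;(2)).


Primitive collections (23):

  {1,8}:  v_{1} + v_{8} = 0  ⟹  sig = (2;())
  {3,9}:  v_{3} + v_{9} = 0  ⟹  sig = (2;())
  {5,10}:  v_{5} + v_{10} = 0  ⟹  sig = (2;())
  {1,2}:  v_{1} + v_{2} = v_{7}  ⟹  sig = (2;(1))
  {1,9}:  v_{1} + v_{9} = v_{2}  ⟹  sig = (2;(1))
  {2,3}:  v_{2} + v_{3} = v_{1}  ⟹  sig = (2;(1))
  {2,8}:  v_{2} + v_{8} = v_{9}  ⟹  sig = (2;(1))
  {7,8}:  v_{7} + v_{8} = v_{2}  ⟹  sig = (2;(1))
  {4,8}:  v_{4} + v_{8} = v_{3} + v_{6}  ⟹  sig = (2;(1,1))
  {4,9}:  v_{4} + v_{9} = v_{1} + v_{6}  ⟹  sig = (2;(1,1))
  {5,6}:  v_{5} + v_{6} = v_{1} + v_{3}  ⟹  sig = (2;(1,1))
  {6,8}:  v_{6} + v_{8} = v_{3} + v_{10}  ⟹  sig = (2;(1,1))
  {6,9}:  v_{6} + v_{9} = v_{1} + v_{10}  ⟹  sig = (2;(1,1))
  {2,4}:  v_{2} + v_{4} = 2·v_{1} + v_{6}  ⟹  sig = (2;(1,2))
  {2,6}:  v_{2} + v_{6} = 2·v_{1} + v_{10}  ⟹  sig = (2;(1,2))
  {4,7}:  v_{4} + v_{7} = 3·v_{1} + v_{6}  ⟹  sig = (2;(1,3))
  {6,7}:  v_{6} + v_{7} = 3·v_{1} + v_{10}  ⟹  sig = (2;(1,3))
  {3,7}:  v_{3} + v_{7} = 2·v_{1}  ⟹  sig = (2;(2))
  {4,10}:  v_{4} + v_{10} = 2·v_{6}  ⟹  sig = (2;(2))
  {7,9}:  v_{7} + v_{9} = 2·v_{2}  ⟹  sig = (2;(2))
  {4,5}:  v_{4} + v_{5} = 2·v_{1} + 2·v_{3}  ⟹  sig = (2;(2,2))
  {1,3,6}:  v_{1} + v_{3} + v_{6} = v_{4}  ⟹  sig = (3;(1))
  {1,3,10}:  v_{1} + v_{3} + v_{10} = v_{6}  ⟹  sig = (3;(1))

Hence PRS(X_Σ) =
[(2;()), (2;()), (2;()), (2;(1)), (2;(1)), (2;(1)), (2;(1)), (2;(1)), (2;(1,1)), (2;(1,1)), (2;(1,1)), (2;(1,1)), (2;(1,1)), (2;(1,2)), (2;(1,2)), (2;(1,3)), (2;(1,3)), (2;(2)), (2;(2)), (2;(2)), (2;(2,2)), (3;(1)), (3;(1))]


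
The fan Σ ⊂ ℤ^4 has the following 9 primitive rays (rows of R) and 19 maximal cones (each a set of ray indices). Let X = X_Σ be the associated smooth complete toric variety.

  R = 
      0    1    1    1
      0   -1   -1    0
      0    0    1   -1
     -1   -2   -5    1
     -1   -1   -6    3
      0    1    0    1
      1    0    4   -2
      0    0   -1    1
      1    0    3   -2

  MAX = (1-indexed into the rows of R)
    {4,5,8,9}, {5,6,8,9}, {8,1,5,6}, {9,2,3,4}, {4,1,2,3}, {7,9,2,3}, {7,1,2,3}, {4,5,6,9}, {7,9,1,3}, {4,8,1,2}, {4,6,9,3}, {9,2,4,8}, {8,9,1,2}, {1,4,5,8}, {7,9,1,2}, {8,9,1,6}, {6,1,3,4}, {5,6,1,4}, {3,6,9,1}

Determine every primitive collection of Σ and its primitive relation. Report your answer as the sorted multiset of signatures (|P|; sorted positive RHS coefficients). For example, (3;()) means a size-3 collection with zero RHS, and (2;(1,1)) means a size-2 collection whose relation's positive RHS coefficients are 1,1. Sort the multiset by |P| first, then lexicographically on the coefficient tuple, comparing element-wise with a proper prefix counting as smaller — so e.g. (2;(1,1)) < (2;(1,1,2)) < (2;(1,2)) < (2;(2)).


Σ has 12 primitive collections:

  P = {3,8}:  v_{3} + v_{8} = 0 ; sig = (2;())
  P = {2,6}:  v_{2} + v_{6} = v_{8} ; sig = (2;(1))
  P = {3,5}:  v_{3} + v_{5} = v_{4} + v_{6} ; sig = (2;(1,1))
  P = {5,7}:  v_{5} + v_{7} = v_{2} + v_{8} ; sig = (2;(1,1))
  P = {6,7}:  v_{6} + v_{7} = v_{1} + v_{9} ; sig = (2;(1,1))
  P = {7,8}:  v_{7} + v_{8} = v_{1} + v_{2} + v_{9} ; sig = (2;(1,1,1))
  P = {2,5}:  v_{2} + v_{5} = v_{4} + 2·v_{8} ; sig = (2;(1,2))
  P = {4,7}:  v_{4} + v_{7} = 2·v_{2} + v_{3} ; sig = (2;(1,2))
  P = {1,4,9}:  v_{1} + v_{4} + v_{9} = v_{2} ; sig = (3;(1))
  P = {4,6,8}:  v_{4} + v_{6} + v_{8} = v_{5} ; sig = (3;(1))
  P = {1,5,9}:  v_{1} + v_{5} + v_{9} = 2·v_{8} ; sig = (3;(2))
  P = {1,2,3,9}:  v_{1} + v_{2} + v_{3} + v_{9} = v_{7} ; sig = (4;(1))

Hence PRS(X_Σ) =
[(2;()), (2;(1)), (2;(1,1)), (2;(1,1)), (2;(1,1)), (2;(1,1,1)), (2;(1,2)), (2;(1,2)), (3;(1)), (3;(1)), (3;(2)), (4;(1))]


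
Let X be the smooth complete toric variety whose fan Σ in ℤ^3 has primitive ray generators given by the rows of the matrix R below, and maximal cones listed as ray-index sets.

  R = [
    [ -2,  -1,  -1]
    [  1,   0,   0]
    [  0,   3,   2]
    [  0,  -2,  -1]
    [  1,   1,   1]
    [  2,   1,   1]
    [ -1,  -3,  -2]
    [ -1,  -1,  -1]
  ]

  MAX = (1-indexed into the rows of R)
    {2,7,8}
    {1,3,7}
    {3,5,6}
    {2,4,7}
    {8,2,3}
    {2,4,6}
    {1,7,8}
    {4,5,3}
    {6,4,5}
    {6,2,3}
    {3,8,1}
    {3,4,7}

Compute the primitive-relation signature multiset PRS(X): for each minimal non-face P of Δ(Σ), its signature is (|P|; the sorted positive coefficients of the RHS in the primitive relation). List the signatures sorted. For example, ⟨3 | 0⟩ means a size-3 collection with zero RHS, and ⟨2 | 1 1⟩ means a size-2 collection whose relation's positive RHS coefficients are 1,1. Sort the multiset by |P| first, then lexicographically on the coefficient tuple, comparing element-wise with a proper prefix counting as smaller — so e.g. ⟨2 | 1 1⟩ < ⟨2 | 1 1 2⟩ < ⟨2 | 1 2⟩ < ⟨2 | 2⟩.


Minimal non-faces — 14 found among 8 rays, 12 max cones:

  P={1,6}:  v_{1} + v_{6} = 0  so sig = ⟨2 | 0⟩
  P={5,8}:  v_{5} + v_{8} = 0  so sig = ⟨2 | 0⟩
  P={1,2}:  v_{1} + v_{2} = v_{8}  so sig = ⟨2 | 1⟩
  P={2,5}:  v_{2} + v_{5} = v_{6}  so sig = ⟨2 | 1⟩
  P={4,8}:  v_{4} + v_{8} = v_{7}  so sig = ⟨2 | 1⟩
  P={5,7}:  v_{5} + v_{7} = v_{4}  so sig = ⟨2 | 1⟩
  P={6,8}:  v_{6} + v_{8} = v_{2}  so sig = ⟨2 | 1⟩
  P={1,5}:  v_{1} + v_{5} = v_{3} + v_{7}  so sig = ⟨2 | 1 1⟩
  P={6,7}:  v_{6} + v_{7} = v_{2} + v_{4}  so sig = ⟨2 | 1 1⟩
  P={1,4}:  v_{1} + v_{4} = v_{3} + 2·v_{7}  so sig = ⟨2 | 1 2⟩
  P={2,3,7}:  v_{2} + v_{3} + v_{7} = 0  so sig = ⟨3 | 0⟩
  P={2,3,4}:  v_{2} + v_{3} + v_{4} = v_{5}  so sig = ⟨3 | 1⟩
  P={3,7,8}:  v_{3} + v_{7} + v_{8} = v_{1}  so sig = ⟨3 | 1⟩
  P={3,4,6}:  v_{3} + v_{4} + v_{6} = 2·v_{5}  so sig = ⟨3 | 2⟩

Signatures (|P|; sorted positive RHS coefficients), sorted:
[⟨2 | 0⟩, ⟨2 | 0⟩, ⟨2 | 1⟩, ⟨2 | 1⟩, ⟨2 | 1⟩, ⟨2 | 1⟩, ⟨2 | 1⟩, ⟨2 | 1 1⟩, ⟨2 | 1 1⟩, ⟨2 | 1 2⟩, ⟨3 | 0⟩, ⟨3 | 1⟩, ⟨3 | 1⟩, ⟨3 | 2⟩]


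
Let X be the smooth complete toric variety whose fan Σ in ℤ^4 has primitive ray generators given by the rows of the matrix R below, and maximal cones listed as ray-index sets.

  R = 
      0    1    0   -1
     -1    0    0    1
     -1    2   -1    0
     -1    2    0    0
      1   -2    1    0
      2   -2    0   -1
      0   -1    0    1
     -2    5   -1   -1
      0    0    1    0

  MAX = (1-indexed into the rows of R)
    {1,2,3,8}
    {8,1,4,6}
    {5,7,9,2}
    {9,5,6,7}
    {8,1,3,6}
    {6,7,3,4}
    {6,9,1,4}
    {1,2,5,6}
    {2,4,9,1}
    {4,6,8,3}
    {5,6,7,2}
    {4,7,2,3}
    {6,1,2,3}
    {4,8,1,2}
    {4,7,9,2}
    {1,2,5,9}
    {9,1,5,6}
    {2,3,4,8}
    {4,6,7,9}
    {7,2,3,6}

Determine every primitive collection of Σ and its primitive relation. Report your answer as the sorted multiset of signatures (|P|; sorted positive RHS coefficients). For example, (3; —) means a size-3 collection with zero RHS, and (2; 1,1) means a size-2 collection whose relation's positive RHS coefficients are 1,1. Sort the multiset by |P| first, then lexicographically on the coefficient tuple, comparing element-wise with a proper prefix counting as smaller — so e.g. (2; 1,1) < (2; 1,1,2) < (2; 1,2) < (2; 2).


11 collections generate NE(X_Σ); each relation:

  P={1,7}:  v_{1} + v_{7} = 0  so sig = (2; —)
  P={3,5}:  v_{3} + v_{5} = 0  so sig = (2; —)
  P={3,9}:  v_{3} + v_{9} = v_{4}  so sig = (2; 1)
  P={4,5}:  v_{4} + v_{5} = v_{9}  so sig = (2; 1)
  P={5,8}:  v_{5} + v_{8} = v_{1} + v_{4}  so sig = (2; 1,1)
  P={7,8}:  v_{7} + v_{8} = v_{3} + v_{4}  so sig = (2; 1,1)
  P={8,9}:  v_{8} + v_{9} = v_{1} + 2·v_{4}  so sig = (2; 1,2)
  P={2,4,6}:  v_{2} + v_{4} + v_{6} = 0  so sig = (3; —)
  P={1,3,4}:  v_{1} + v_{3} + v_{4} = v_{8}  so sig = (3; 1)
  P={2,6,9}:  v_{2} + v_{6} + v_{9} = v_{5}  so sig = (3; 1)
  P={2,6,8}:  v_{2} + v_{6} + v_{8} = v_{1} + v_{3}  so sig = (3; 1,1)

Hence PRS(X_Σ) =
{ (2; —) ×2,  (2; 1) ×2,  (2; 1,1) ×2,  (2; 1,2),  (3; —),  (3; 1) ×2,  (3; 1,1) }


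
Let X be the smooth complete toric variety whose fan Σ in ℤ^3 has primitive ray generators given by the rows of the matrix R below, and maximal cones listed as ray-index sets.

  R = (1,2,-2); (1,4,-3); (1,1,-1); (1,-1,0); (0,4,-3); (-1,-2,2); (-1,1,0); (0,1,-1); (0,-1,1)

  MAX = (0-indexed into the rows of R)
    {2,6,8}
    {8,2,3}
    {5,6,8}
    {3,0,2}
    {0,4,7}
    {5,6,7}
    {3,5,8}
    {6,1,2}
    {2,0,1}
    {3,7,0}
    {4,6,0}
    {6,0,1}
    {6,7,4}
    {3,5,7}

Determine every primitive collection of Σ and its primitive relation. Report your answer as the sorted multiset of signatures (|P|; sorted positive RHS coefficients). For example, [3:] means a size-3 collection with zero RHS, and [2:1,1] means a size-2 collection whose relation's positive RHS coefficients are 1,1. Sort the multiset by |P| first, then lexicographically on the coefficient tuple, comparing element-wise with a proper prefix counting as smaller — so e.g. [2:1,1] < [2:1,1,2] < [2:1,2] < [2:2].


Primitive collections (17):

  • {0,5}:  v_{0} + v_{5} = 0  so sig = [2:]
  • {3,6}:  v_{3} + v_{6} = 0  so sig = [2:]
  • {7,8}:  v_{7} + v_{8} = 0  so sig = [2:]
  • {0,8}:  v_{0} + v_{8} = v_{2}  so sig = [2:1]
  • {2,5}:  v_{2} + v_{5} = v_{8}  so sig = [2:1]
  • {2,7}:  v_{2} + v_{7} = v_{0}  so sig = [2:1]
  • {1,3}:  v_{1} + v_{3} = v_{0} + v_{2}  so sig = [2:1,1]
  • {1,5}:  v_{1} + v_{5} = v_{2} + v_{6}  so sig = [2:1,1]
  • {3,4}:  v_{3} + v_{4} = v_{0} + v_{7}  so sig = [2:1,1]
  • {4,5}:  v_{4} + v_{5} = v_{6} + v_{7}  so sig = [2:1,1]
  • {4,8}:  v_{4} + v_{8} = v_{0} + v_{6}  so sig = [2:1,1]
  • {1,7}:  v_{1} + v_{7} = 2·v_{0} + v_{6}  so sig = [2:1,2]
  • {1,8}:  v_{1} + v_{8} = 2·v_{2} + v_{6}  so sig = [2:1,2]
  • {2,4}:  v_{2} + v_{4} = 2·v_{0} + v_{6}  so sig = [2:1,2]
  • {1,4}:  v_{1} + v_{4} = 3·v_{0} + 2·v_{6}  so sig = [2:2,3]
  • {0,2,6}:  v_{0} + v_{2} + v_{6} = v_{1}  so sig = [3:1]
  • {0,6,7}:  v_{0} + v_{6} + v_{7} = v_{4}  so sig = [3:1]

Hence PRS(X_Σ) =
{ [2:] ×3,  [2:1] ×3,  [2:1,1] ×5,  [2:1,2] ×3,  [2:2,3],  [3:1] ×2 }


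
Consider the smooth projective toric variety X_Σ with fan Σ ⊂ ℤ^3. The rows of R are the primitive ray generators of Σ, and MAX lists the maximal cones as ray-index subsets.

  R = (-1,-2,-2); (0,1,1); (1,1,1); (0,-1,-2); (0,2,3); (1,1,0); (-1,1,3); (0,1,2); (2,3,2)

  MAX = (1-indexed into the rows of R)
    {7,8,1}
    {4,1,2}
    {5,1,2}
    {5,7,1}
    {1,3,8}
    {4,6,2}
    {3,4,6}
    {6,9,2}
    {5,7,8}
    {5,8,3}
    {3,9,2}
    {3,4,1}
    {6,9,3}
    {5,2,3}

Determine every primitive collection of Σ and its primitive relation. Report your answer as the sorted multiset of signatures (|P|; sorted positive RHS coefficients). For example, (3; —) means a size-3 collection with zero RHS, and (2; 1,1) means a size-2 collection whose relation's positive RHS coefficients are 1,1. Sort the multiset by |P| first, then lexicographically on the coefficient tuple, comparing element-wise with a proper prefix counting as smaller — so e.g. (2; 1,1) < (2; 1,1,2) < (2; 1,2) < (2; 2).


Primitive collections (20):

  • {4,8}:  v_{4} + v_{8} = 0 ; sig = (2; —)
  • {1,6}:  v_{1} + v_{6} = v_{4} ; sig = (2; 1)
  • {1,9}:  v_{1} + v_{9} = v_{6} ; sig = (2; 1)
  • {2,8}:  v_{2} + v_{8} = v_{5} ; sig = (2; 1)
  • {4,5}:  v_{4} + v_{5} = v_{2} ; sig = (2; 1)
  • {6,7}:  v_{6} + v_{7} = v_{5} ; sig = (2; 1)
  • {4,7}:  v_{4} + v_{7} = v_{1} + v_{5} ; sig = (2; 1,1)
  • {6,8}:  v_{6} + v_{8} = v_{2} + v_{3} ; sig = (2; 1,1)
  • {7,9}:  v_{7} + v_{9} = v_{2} + v_{3} + v_{5} ; sig = (2; 1,1,1)
  • {2,7}:  v_{2} + v_{7} = v_{1} + 2·v_{5} ; sig = (2; 1,2)
  • {5,6}:  v_{5} + v_{6} = 2·v_{2} + v_{3} ; sig = (2; 1,2)
  • {3,7}:  v_{3} + v_{7} = 2·v_{8} ; sig = (2; 2)
  • {4,9}:  v_{4} + v_{9} = 2·v_{6} ; sig = (2; 2)
  • {8,9}:  v_{8} + v_{9} = 2·v_{2} + 2·v_{3} ; sig = (2; 2,2)
  • {5,9}:  v_{5} + v_{9} = 3·v_{2} + 2·v_{3} ; sig = (2; 2,3)
  • {1,2,3}:  v_{1} + v_{2} + v_{3} = 0 ; sig = (3; —)
  • {1,3,5}:  v_{1} + v_{3} + v_{5} = v_{8} ; sig = (3; 1)
  • {1,5,8}:  v_{1} + v_{5} + v_{8} = v_{7} ; sig = (3; 1)
  • {2,3,4}:  v_{2} + v_{3} + v_{4} = v_{6} ; sig = (3; 1)
  • {2,3,6}:  v_{2} + v_{3} + v_{6} = v_{9} ; sig = (3; 1)

Signatures (|P|; sorted positive RHS coefficients), sorted:
    (2; —)
    (2; 1)
    (2; 1)
    (2; 1)
    (2; 1)
    (2; 1)
    (2; 1,1)
    (2; 1,1)
    (2; 1,1,1)
    (2; 1,2)
    (2; 1,2)
    (2; 2)
    (2; 2)
    (2; 2,2)
    (2; 2,3)
    (3; —)
    (3; 1)
    (3; 1)
    (3; 1)
    (3; 1)
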